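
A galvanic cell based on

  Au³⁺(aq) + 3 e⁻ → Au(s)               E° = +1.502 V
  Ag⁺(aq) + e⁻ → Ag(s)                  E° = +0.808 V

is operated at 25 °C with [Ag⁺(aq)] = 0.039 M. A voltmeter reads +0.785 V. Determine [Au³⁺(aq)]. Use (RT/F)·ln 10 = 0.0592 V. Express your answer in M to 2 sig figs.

With Au³⁺/Au at the cathode and Ag⁺/Ag at the anode, E°cell = +1.502 − (+0.808) = +0.694 V (n = 3).
Rearranging E = E° − (0.0592/n)·log Q gives log Q = 3(+0.694 − (+0.785))/0.0592 = −4.611.
Balancing electrons gives Au³⁺(aq) + 3 Ag(s) → Au(s) + 3 Ag⁺(aq); thus Q = [Ag⁺(aq)]^3 / [Au³⁺(aq)].
Solving for the unknown gives log [Au³⁺(aq)] = 0.384, so [Au³⁺(aq)] ≈ 2.4 M.

2.4 M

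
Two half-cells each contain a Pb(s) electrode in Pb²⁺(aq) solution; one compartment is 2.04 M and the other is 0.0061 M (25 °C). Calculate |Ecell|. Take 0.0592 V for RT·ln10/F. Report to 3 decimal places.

0.075 V

For a concentration cell E°cell = 0, since both electrodes use the same couple.
The compartment with the higher Pb²⁺(aq) concentration (2.04 M) acts as the cathode; ions are reduced there and produced at the dilute (0.0061 M) anode.
With n = 2, Ecell = −(0.0592/2)·log([dilute]/[conc]) = −(0.0592/2)·log(0.0061/2.04) = +0.075 V.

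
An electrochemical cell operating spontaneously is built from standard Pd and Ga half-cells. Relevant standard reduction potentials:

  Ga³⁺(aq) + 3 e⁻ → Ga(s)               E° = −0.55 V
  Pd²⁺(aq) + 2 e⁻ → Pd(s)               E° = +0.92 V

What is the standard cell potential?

Of the two couples in this cell, the one with the more positive reduction potential is reduced at the cathode: here that is Pd²⁺/Pd (+0.92 V); Ga³⁺/Ga (−0.55 V) is the anode.
E°cell = E°(cathode) − E°(anode) = +0.92 − (−0.55) = +1.47 V.

+1.47 V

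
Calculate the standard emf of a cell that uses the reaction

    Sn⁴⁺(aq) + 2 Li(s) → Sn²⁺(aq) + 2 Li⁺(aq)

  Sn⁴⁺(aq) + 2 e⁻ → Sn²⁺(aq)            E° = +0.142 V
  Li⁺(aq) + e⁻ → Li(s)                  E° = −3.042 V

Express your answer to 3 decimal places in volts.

In the reaction as written, Sn⁴⁺(aq) is reduced (cathode) and Li⁺(aq) is produced by oxidation at the anode.
E°cell = E°(cathode) − E°(anode) = +0.142 − (−3.042) = +3.184 V.

+3.184 V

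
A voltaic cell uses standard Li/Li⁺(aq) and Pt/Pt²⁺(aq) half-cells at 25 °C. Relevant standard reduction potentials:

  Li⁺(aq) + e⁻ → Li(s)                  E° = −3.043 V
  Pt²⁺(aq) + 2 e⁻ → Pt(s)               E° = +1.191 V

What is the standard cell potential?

+4.234 V

Of the two couples in this cell, the one with the more positive reduction potential is reduced at the cathode: here that is Pt²⁺/Pt (+1.191 V); Li⁺/Li (−3.043 V) is the anode.
E°cell = E°(cathode) − E°(anode) = +1.191 − (−3.043) = +4.234 V.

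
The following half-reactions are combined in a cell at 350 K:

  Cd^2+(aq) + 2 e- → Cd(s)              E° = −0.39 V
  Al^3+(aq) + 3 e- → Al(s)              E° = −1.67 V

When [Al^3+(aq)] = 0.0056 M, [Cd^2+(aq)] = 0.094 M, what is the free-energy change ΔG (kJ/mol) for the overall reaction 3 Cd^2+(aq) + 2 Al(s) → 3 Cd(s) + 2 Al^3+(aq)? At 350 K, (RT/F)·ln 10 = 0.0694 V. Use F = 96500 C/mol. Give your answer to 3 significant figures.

−751 kJ/mol

With Cd²⁺/Cd reduced at the cathode, E°cell = −0.39 − (−1.67) = +1.28 V and n = 6.
The reaction quotient is [Al^3+(aq)]^2 / [Cd^2+(aq)]^3 = 0.0378; by Nernst, E = +1.28 − (0.0694/6)(−1.423) = +1.2965 V.
ΔG = −nFE = −(6)(96500)(+1.2965) J/mol = −751 kJ/mol.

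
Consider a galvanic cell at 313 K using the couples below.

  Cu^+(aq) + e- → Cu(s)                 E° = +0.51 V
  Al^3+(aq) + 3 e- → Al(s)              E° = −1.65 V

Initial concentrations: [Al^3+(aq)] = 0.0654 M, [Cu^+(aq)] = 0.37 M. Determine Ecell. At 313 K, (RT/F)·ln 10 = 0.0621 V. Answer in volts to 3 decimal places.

+2.158 V

The Cu⁺/Cu couple has the more positive E°, so it is the cathode; Al³⁺/Al is the anode.
E°cell = E°cat − E°an = +0.51 − (−1.65) = +2.16 V; n = 3.
Balancing gives 3 Cu^+(aq) + Al(s) → 3 Cu(s) + Al^3+(aq); hence Q = [Al^3+(aq)] / [Cu^+(aq)]^3 = 1.29 (log Q = 0.111).
Applying E = E° − (RT ln10/nF)·log Q gives +2.16 − (0.0621/3)(0.111) = +2.158 V.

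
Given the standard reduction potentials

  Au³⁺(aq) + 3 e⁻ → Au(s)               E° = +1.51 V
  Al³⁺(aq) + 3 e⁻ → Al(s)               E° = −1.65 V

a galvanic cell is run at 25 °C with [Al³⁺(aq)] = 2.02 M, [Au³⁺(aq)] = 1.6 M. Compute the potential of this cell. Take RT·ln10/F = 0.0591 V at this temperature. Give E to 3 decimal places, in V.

Since E°(Au³⁺/Au) > E°(Al³⁺/Al), Au³⁺/Au serves as the cathode.
E°cell = +1.51 − (−1.65) = +3.16 V, with n = 3 electrons transferred.
Balancing gives Au³⁺(aq) + Al(s) → Au(s) + Al³⁺(aq); hence Q = [Al³⁺(aq)] / [Au³⁺(aq)] = 1.26 (log Q = 0.101).
By the Nernst equation, E = +3.16 − (0.0591/3)·(0.101) = +3.158 V.

+3.158 V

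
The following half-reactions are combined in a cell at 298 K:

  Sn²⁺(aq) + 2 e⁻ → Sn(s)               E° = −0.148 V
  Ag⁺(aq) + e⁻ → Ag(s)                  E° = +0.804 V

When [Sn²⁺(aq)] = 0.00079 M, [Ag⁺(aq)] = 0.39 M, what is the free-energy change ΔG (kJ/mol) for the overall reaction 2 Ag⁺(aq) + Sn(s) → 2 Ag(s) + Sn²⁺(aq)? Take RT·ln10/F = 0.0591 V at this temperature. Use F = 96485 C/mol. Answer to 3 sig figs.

The standard cell potential is +0.804 − (−0.148) = +0.952 V, with n = 2 electrons in the balanced equation.
Q = [Sn²⁺(aq)] / [Ag⁺(aq)]^2 = 0.00519, so log Q = −2.285 and E = +0.952 − (0.0591/2)(−2.285) = +1.0195 V.
Then ΔG = −nFE = −2 × 96485 × +1.0195 J/mol = −197 kJ/mol.

−197 kJ/mol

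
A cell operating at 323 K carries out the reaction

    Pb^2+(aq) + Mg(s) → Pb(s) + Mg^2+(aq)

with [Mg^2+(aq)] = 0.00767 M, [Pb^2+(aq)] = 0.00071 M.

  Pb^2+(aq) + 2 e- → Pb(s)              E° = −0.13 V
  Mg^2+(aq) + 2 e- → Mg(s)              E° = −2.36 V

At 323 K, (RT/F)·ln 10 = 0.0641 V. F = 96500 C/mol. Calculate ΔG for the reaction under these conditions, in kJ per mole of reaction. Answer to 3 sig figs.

With Pb²⁺/Pb reduced at the cathode, E°cell = −0.13 − (−2.36) = +2.23 V and n = 2.
Q = [Mg^2+(aq)] / [Pb^2+(aq)] = 10.8, so log Q = 1.034 and E = +2.23 − (0.0641/2)(1.034) = +2.1969 V.
Then ΔG = −nFE = −2 × 96500 × +2.1969 J/mol = −424 kJ/mol.

−424 kJ/mol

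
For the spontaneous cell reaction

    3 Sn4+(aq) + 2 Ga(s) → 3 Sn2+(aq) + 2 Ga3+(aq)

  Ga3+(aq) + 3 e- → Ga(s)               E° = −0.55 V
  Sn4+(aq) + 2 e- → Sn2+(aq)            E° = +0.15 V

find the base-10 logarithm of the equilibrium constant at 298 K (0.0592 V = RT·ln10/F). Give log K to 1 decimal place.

log K = 70.9

The Sn⁴⁺/Sn²⁺ couple is reduced (cathode); E°cell = +0.15 − (−0.55) = +0.70 V with n = 6.
At equilibrium E = 0, so log K = nE°cell / 0.0592 = (6)(+0.70) / 0.0592 = 70.9.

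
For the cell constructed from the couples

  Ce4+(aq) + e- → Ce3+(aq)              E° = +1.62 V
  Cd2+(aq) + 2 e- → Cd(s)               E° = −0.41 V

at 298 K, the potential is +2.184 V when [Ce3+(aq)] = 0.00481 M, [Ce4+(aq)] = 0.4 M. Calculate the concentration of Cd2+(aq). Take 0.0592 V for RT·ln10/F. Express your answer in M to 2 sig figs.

Ce⁴⁺/Ce³⁺ is the cathode (higher E°); E°cell = +1.62 − (−0.41) = +2.03 V with n = 2.
From the Nernst equation, log Q = n(E° − E)/0.0592 = 2·(+2.03 − (+2.184))/0.0592 = −5.203.
The balanced reaction is 2 Ce4+(aq) + Cd(s) → 2 Ce3+(aq) + Cd2+(aq), so Q = ([Ce3+(aq)]^2·[Cd2+(aq)]) / [Ce4+(aq)]^2.
Isolating [Cd2+(aq)] in Q = 10^{−5.203} yields log [Cd2+(aq)] = −1.363, i.e. 0.043 M.

0.043 M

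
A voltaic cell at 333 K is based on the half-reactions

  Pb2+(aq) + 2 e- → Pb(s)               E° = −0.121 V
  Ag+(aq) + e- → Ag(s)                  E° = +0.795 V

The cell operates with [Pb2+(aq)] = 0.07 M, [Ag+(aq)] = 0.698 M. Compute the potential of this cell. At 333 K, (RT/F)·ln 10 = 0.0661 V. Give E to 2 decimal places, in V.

Since E°(Ag⁺/Ag) > E°(Pb²⁺/Pb), Ag⁺/Ag serves as the cathode.
E°cell = E°cat − E°an = +0.795 − (−0.121) = +0.916 V; n = 2.
The balanced reaction is 2 Ag+(aq) + Pb(s) → 2 Ag(s) + Pb2+(aq), so Q = [Pb2+(aq)] / [Ag+(aq)]^2 = 0.144 and log Q = −0.843.
By the Nernst equation, E = +0.916 − (0.0661/2)·(−0.843) = +0.94 V.

+0.94 V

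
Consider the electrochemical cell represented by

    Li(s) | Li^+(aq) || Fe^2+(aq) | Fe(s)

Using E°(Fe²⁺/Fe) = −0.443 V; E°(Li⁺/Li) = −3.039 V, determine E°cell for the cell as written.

By convention the left-hand electrode in cell notation is the anode (oxidation) and the right-hand electrode is the cathode (reduction).
E°cell = E°(right) − E°(left) = −0.443 − (−3.039) = +2.596 V.

+2.596 V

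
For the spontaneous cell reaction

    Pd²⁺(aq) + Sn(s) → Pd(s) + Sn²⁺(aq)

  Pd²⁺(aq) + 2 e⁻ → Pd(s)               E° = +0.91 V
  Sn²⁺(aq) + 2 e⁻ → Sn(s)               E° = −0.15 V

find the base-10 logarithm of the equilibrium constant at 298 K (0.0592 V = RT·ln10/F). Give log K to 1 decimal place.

The Pd²⁺/Pd couple is reduced (cathode); E°cell = +0.91 − (−0.15) = +1.06 V with n = 2.
At equilibrium E = 0, so log K = nE°cell / 0.0592 = (2)(+1.06) / 0.0592 = 35.8.

log K = 35.8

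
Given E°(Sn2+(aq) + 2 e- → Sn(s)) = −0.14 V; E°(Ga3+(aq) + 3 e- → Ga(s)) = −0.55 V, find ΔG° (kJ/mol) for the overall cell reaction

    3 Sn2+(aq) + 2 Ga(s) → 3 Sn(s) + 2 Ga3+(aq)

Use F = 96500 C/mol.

−237 kJ/mol

In the reaction as written Sn2+(aq) is reduced, so the Sn²⁺/Sn couple is the cathode and Ga³⁺/Ga is the anode.
E°cell = −0.14 − (−0.55) = +0.41 V; balancing electrons gives n = 6.
ΔG° = −nFE°cell = −(6)(96500)(+0.41) J/mol = −237 kJ/mol.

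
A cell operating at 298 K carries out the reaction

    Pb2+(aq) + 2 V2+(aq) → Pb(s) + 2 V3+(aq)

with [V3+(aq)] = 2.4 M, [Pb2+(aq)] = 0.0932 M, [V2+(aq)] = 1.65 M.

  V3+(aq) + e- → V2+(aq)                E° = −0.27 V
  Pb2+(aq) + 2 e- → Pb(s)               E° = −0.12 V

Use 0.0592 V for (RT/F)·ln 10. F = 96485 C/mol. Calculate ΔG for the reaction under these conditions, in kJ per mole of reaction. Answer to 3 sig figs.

With Pb²⁺/Pb reduced at the cathode, E°cell = −0.12 − (−0.27) = +0.15 V and n = 2.
The reaction quotient is [V3+(aq)]^2 / ([Pb2+(aq)]·[V2+(aq)]^2) = 22.7; by Nernst, E = +0.15 − (0.0592/2)(1.356) = +0.1099 V.
Then ΔG = −nFE = −2 × 96485 × +0.1099 J/mol = −21.2 kJ/mol.

−21.2 kJ/mol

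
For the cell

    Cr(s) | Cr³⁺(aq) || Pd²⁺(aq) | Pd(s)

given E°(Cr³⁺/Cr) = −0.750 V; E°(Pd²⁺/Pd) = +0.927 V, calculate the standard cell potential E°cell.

+1.677 V

By convention the left-hand electrode in cell notation is the anode (oxidation) and the right-hand electrode is the cathode (reduction).
E°cell = E°(right) − E°(left) = +0.927 − (−0.750) = +1.677 V.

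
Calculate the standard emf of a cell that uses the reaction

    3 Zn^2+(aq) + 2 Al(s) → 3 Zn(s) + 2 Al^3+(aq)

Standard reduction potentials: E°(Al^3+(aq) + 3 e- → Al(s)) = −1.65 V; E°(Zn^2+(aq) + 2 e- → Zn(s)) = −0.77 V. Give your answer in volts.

In the reaction as written, Zn^2+(aq) is reduced (cathode) and Al^3+(aq) is produced by oxidation at the anode.
E°cell = E°(cathode) − E°(anode) = −0.77 − (−1.65) = +0.88 V.

+0.88 V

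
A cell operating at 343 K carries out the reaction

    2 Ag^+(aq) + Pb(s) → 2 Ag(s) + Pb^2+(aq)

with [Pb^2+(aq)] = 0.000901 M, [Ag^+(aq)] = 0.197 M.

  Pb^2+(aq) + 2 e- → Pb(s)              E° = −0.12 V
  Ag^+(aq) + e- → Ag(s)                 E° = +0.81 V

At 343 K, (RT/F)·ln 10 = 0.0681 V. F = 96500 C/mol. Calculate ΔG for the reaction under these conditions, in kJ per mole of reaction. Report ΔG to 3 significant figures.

The standard cell potential is +0.81 − (−0.12) = +0.93 V, with n = 2 electrons in the balanced equation.
The reaction quotient is [Pb^2+(aq)] / [Ag^+(aq)]^2 = 0.0232; by Nernst, E = +0.93 − (0.0681/2)(−1.634) = +0.9856 V.
ΔG = −nFE = −(2)(96500)(+0.9856) J/mol = −190 kJ/mol.

−190 kJ/mol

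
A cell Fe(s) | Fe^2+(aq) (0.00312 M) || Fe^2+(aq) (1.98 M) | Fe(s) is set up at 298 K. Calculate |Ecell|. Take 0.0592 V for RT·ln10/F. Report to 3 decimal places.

0.083 V

For a concentration cell E°cell = 0, since both electrodes use the same couple.
The compartment with the higher Fe^2+(aq) concentration (1.98 M) acts as the cathode; ions are reduced there and produced at the dilute (0.00312 M) anode.
With n = 2, Ecell = −(0.0592/2)·log([dilute]/[conc]) = −(0.0592/2)·log(0.00312/1.98) = +0.083 V.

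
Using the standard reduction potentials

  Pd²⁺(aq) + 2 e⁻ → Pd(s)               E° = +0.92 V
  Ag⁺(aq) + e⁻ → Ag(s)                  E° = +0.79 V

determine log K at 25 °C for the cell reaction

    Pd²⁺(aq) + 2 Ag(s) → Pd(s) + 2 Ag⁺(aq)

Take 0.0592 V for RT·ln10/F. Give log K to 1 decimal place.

log K = 4.4

The Pd²⁺/Pd couple is reduced (cathode); E°cell = +0.92 − (+0.79) = +0.13 V with n = 2.
At equilibrium E = 0, so log K = nE°cell / 0.0592 = (2)(+0.13) / 0.0592 = 4.4.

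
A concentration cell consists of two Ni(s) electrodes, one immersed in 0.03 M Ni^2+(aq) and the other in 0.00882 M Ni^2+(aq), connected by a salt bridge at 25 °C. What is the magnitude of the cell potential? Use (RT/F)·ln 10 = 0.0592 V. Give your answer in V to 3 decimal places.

0.016 V

For a concentration cell E°cell = 0, since both electrodes use the same couple.
The compartment with the higher Ni^2+(aq) concentration (0.03 M) acts as the cathode; ions are reduced there and produced at the dilute (0.00882 M) anode.
With n = 2, Ecell = −(0.0592/2)·log([dilute]/[conc]) = −(0.0592/2)·log(0.00882/0.03) = +0.016 V.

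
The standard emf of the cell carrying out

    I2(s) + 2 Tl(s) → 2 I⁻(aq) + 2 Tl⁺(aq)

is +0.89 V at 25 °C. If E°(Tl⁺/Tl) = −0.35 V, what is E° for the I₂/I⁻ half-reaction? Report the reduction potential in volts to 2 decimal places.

In the reaction as written the I₂/I⁻ couple is reduced (cathode) and Tl⁺/Tl is oxidized (anode), so E°cell = E°(I₂/I⁻) − E°(Tl⁺/Tl).
E°(I₂/I⁻) = E°cell + E°(anode) = +0.89 + (−0.35) = +0.54 V.

+0.54 V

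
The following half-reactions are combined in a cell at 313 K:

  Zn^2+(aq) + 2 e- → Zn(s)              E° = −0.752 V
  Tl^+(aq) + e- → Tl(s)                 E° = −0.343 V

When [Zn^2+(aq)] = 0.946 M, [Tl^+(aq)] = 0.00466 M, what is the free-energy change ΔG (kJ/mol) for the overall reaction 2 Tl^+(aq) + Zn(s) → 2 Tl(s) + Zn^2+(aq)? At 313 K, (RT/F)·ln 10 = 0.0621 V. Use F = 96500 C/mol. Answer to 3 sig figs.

−51.1 kJ/mol

With Tl⁺/Tl reduced at the cathode, E°cell = −0.343 − (−0.752) = +0.409 V and n = 2.
Q = [Zn^2+(aq)] / [Tl^+(aq)]^2 = 4.36×10^4, so log Q = 4.639 and E = +0.409 − (0.0621/2)(4.639) = +0.2650 V.
Finally ΔG = −nFE = −(2)(96500 C/mol)(+0.2650 V) = −51.1 kJ/mol.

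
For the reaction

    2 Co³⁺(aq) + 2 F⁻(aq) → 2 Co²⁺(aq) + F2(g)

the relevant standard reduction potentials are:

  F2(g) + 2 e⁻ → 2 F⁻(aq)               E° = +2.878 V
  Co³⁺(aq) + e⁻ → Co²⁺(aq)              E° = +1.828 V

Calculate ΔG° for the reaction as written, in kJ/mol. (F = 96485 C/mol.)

+203 kJ/mol

In the reaction as written Co³⁺(aq) is reduced, so the Co³⁺/Co²⁺ couple is the cathode and F₂/F⁻ is the anode.
E°cell = +1.828 − (+2.878) = −1.050 V; balancing electrons gives n = 2.
ΔG° = −nFE°cell = −(2)(96485)(−1.050) J/mol = +203 kJ/mol.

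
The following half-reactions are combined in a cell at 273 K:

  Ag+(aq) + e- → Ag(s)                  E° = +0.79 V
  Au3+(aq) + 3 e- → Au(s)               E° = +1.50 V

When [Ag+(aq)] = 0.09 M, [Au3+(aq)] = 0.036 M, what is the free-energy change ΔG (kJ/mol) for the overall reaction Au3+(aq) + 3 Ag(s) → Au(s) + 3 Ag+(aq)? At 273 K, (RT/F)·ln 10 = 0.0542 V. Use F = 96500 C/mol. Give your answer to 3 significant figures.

With Au³⁺/Au reduced at the cathode, E°cell = +1.50 − (+0.79) = +0.71 V and n = 3.
The reaction quotient is [Ag+(aq)]^3 / [Au3+(aq)] = 0.0203; by Nernst, E = +0.71 − (0.0542/3)(−1.694) = +0.7406 V.
ΔG = −nFE = −(3)(96500)(+0.7406) J/mol = −214 kJ/mol.

−214 kJ/mol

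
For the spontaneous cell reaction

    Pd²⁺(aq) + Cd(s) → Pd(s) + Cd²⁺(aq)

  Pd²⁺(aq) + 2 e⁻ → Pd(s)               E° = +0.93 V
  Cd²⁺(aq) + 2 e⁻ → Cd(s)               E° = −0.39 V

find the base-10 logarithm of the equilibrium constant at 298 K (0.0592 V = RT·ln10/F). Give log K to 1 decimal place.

The Pd²⁺/Pd couple is reduced (cathode); E°cell = +0.93 − (−0.39) = +1.32 V with n = 2.
At equilibrium E = 0, so log K = nE°cell / 0.0592 = (2)(+1.32) / 0.0592 = 44.6.

log K = 44.6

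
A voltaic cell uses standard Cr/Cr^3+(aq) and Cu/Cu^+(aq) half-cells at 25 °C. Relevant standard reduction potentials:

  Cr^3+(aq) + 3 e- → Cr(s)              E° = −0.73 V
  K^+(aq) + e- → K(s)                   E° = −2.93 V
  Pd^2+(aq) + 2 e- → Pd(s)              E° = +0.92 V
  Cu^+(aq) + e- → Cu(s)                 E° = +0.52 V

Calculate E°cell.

Of the two couples in this cell, the one with the more positive reduction potential is reduced at the cathode: here that is Cu⁺/Cu (+0.52 V); Cr³⁺/Cr (−0.73 V) is the anode.
E°cell = E°(cathode) − E°(anode) = +0.52 − (−0.73) = +1.25 V.

+1.25 V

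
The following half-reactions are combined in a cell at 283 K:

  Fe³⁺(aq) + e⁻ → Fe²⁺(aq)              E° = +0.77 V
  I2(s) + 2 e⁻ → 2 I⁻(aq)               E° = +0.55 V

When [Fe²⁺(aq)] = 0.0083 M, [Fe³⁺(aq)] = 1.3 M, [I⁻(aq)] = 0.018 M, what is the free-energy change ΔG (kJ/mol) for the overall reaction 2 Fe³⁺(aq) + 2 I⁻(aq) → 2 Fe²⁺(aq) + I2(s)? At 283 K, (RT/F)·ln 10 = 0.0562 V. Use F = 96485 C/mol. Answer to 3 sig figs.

−47.3 kJ/mol

With Fe³⁺/Fe²⁺ reduced at the cathode, E°cell = +0.77 − (+0.55) = +0.22 V and n = 2.
Here Q = [Fe²⁺(aq)]^2 / ([Fe³⁺(aq)]^2·[I⁻(aq)]^2) = 0.126 (log Q = −0.900), giving E = +0.22 − (0.0562/2)·(−0.900) = +0.2453 V.
ΔG = −nFE = −(2)(96485)(+0.2453) J/mol = −47.3 kJ/mol.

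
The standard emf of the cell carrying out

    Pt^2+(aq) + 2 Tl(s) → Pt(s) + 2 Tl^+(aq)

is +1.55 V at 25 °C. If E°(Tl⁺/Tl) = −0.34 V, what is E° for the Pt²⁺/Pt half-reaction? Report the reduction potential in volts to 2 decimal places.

+1.21 V

In the reaction as written the Pt²⁺/Pt couple is reduced (cathode) and Tl⁺/Tl is oxidized (anode), so E°cell = E°(Pt²⁺/Pt) − E°(Tl⁺/Tl).
E°(Pt²⁺/Pt) = E°cell + E°(anode) = +1.55 + (−0.34) = +1.21 V.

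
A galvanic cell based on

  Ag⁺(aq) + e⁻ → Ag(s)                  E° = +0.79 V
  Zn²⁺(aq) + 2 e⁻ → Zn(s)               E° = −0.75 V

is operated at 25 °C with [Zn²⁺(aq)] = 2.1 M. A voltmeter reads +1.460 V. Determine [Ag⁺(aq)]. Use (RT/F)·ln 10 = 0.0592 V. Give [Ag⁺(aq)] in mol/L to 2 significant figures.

The Ag⁺/Ag couple has the larger reduction potential, so it is the cathode: E°cell = +0.79 − (−0.75) = +1.54 V and n = 2.
Since E = E° − (0.0592/n)·log Q, log Q = n(E° − E)/0.0592 = 2.703.
Balancing electrons gives 2 Ag⁺(aq) + Zn(s) → 2 Ag(s) + Zn²⁺(aq); thus Q = [Zn²⁺(aq)] / [Ag⁺(aq)]^2.
Solving for the unknown gives log [Ag⁺(aq)] = −1.190, so [Ag⁺(aq)] ≈ 0.065 M.

0.065 M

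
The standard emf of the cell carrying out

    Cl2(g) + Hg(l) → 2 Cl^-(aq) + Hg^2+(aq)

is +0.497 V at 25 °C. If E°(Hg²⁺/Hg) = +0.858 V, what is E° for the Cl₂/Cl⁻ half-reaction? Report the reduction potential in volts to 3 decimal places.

+1.355 V

In the reaction as written the Cl₂/Cl⁻ couple is reduced (cathode) and Hg²⁺/Hg is oxidized (anode), so E°cell = E°(Cl₂/Cl⁻) − E°(Hg²⁺/Hg).
E°(Cl₂/Cl⁻) = E°cell + E°(anode) = +0.497 + (+0.858) = +1.355 V.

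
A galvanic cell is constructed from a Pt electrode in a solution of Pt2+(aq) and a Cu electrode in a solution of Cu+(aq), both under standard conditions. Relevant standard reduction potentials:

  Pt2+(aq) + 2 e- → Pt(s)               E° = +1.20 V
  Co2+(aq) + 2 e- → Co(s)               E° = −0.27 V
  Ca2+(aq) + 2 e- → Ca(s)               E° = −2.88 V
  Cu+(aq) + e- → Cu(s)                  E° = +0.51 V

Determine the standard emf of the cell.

+0.69 V

Of the two couples in this cell, the one with the more positive reduction potential is reduced at the cathode: here that is Pt²⁺/Pt (+1.20 V); Cu⁺/Cu (+0.51 V) is the anode.
E°cell = E°(cathode) − E°(anode) = +1.20 − (+0.51) = +0.69 V.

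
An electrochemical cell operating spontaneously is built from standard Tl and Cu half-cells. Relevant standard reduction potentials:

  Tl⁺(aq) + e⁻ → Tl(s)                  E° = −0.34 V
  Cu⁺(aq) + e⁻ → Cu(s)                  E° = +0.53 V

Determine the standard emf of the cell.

The Cu⁺/Cu couple has the higher E°, so Cu ion is reduced (cathode) and Tl is oxidized (anode).
E°cell = E°(cathode) − E°(anode) = +0.53 − (−0.34) = +0.87 V.

+0.87 V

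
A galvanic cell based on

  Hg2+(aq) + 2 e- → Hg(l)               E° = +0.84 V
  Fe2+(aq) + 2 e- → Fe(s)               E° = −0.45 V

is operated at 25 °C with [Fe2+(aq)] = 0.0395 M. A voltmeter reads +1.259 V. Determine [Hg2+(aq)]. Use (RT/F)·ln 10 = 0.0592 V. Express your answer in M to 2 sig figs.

0.0035 M

The Hg²⁺/Hg couple has the larger reduction potential, so it is the cathode: E°cell = +0.84 − (−0.45) = +1.29 V and n = 2.
Rearranging E = E° − (0.0592/n)·log Q gives log Q = 2(+1.29 − (+1.259))/0.0592 = 1.047.
Balancing electrons gives Hg2+(aq) + Fe(s) → Hg(l) + Fe2+(aq); thus Q = [Fe2+(aq)] / [Hg2+(aq)].
Solving for the unknown gives log [Hg2+(aq)] = −2.450, so [Hg2+(aq)] ≈ 0.0035 M.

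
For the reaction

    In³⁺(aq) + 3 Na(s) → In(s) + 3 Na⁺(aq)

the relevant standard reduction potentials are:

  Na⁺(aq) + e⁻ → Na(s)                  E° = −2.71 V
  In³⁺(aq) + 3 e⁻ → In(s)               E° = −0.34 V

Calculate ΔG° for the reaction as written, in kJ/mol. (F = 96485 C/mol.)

−686 kJ/mol

In the reaction as written In³⁺(aq) is reduced, so the In³⁺/In couple is the cathode and Na⁺/Na is the anode.
E°cell = −0.34 − (−2.71) = +2.37 V; balancing electrons gives n = 3.
ΔG° = −nFE°cell = −(3)(96485)(+2.37) J/mol = −686 kJ/mol.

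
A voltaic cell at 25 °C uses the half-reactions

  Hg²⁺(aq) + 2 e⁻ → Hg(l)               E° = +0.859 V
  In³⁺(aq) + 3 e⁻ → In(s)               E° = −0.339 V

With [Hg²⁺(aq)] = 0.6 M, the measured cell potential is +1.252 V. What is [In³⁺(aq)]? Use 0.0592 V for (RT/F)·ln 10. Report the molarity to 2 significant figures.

The Hg²⁺/Hg couple has the larger reduction potential, so it is the cathode: E°cell = +0.859 − (−0.339) = +1.198 V and n = 6.
Rearranging E = E° − (0.0592/n)·log Q gives log Q = 6(+1.198 − (+1.252))/0.0592 = −5.473.
For 3 Hg²⁺(aq) + 2 In(s) → 3 Hg(l) + 2 In³⁺(aq), the reaction quotient is Q = [In³⁺(aq)]^2 / [Hg²⁺(aq)]^3.
Solving for the unknown gives log [In³⁺(aq)] = −3.069, so [In³⁺(aq)] ≈ 0.00085 M.

0.00085 M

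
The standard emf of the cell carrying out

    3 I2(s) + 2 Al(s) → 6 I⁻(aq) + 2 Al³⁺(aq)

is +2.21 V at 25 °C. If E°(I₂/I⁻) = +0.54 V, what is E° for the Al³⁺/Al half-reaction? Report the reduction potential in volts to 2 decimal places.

−1.67 V

In the reaction as written the I₂/I⁻ couple is reduced (cathode) and Al³⁺/Al is oxidized (anode), so E°cell = E°(I₂/I⁻) − E°(Al³⁺/Al).
E°(Al³⁺/Al) = E°(cathode) − E°cell = +0.54 − (+2.21) = −1.67 V.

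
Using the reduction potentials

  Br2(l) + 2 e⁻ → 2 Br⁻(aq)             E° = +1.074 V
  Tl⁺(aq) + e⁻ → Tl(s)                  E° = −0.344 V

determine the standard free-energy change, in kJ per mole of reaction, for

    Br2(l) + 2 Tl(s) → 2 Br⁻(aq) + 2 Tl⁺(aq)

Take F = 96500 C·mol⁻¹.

In the reaction as written Br2(l) is reduced, so the Br₂/Br⁻ couple is the cathode and Tl⁺/Tl is the anode.
E°cell = +1.074 − (−0.344) = +1.418 V; balancing electrons gives n = 2.
ΔG° = −nFE°cell = −(2)(96500)(+1.418) J/mol = −274 kJ/mol.

−274 kJ/mol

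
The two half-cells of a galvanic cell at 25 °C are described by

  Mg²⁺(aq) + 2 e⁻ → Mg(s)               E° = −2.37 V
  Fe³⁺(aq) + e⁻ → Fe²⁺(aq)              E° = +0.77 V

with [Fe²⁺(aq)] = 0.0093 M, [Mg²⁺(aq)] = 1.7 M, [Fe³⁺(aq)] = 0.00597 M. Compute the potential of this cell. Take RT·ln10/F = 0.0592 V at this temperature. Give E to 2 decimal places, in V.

The Fe³⁺/Fe²⁺ couple has the more positive E°, so it is the cathode; Mg²⁺/Mg is the anode.
E°cell = E°cat − E°an = +0.77 − (−2.37) = +3.14 V; n = 2.
The balanced reaction is 2 Fe³⁺(aq) + Mg(s) → 2 Fe²⁺(aq) + Mg²⁺(aq), so Q = ([Fe²⁺(aq)]^2·[Mg²⁺(aq)]) / [Fe³⁺(aq)]^2 = 4.13 and log Q = 0.615.
Applying E = E° − (RT ln10/nF)·log Q gives +3.14 − (0.0592/2)(0.615) = +3.12 V.

+3.12 V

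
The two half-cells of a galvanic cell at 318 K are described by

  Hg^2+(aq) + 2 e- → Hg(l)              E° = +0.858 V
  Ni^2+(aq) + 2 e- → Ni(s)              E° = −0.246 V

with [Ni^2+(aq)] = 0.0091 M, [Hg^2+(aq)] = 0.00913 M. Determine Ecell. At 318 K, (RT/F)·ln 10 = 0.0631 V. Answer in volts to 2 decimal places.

+1.10 V

Hg²⁺/Hg is reduced (cathode, E° = +0.858 V) and Ni²⁺/Ni is oxidized (anode).
The standard potential is +0.858 − (−0.246) = +1.104 V and the balanced reaction transfers n = 2 electrons.
Balancing gives Hg^2+(aq) + Ni(s) → Hg(l) + Ni^2+(aq); hence Q = [Ni^2+(aq)] / [Hg^2+(aq)] = 0.997 (log Q = −0.001).
Applying E = E° − (RT ln10/nF)·log Q gives +1.104 − (0.0631/2)(−0.001) = +1.10 V.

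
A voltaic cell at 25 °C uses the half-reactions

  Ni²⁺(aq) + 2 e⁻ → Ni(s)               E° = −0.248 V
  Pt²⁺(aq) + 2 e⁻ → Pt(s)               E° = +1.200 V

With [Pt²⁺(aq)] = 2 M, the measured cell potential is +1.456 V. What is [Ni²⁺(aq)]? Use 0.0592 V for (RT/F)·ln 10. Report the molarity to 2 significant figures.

Pt²⁺/Pt is the cathode (higher E°); E°cell = +1.200 − (−0.248) = +1.448 V with n = 2.
Since E = E° − (0.0592/n)·log Q, log Q = n(E° − E)/0.0592 = −0.270.
Balancing electrons gives Pt²⁺(aq) + Ni(s) → Pt(s) + Ni²⁺(aq); thus Q = [Ni²⁺(aq)] / [Pt²⁺(aq)].
Solving for the unknown gives log [Ni²⁺(aq)] = 0.031, so [Ni²⁺(aq)] ≈ 1.1 M.

1.1 M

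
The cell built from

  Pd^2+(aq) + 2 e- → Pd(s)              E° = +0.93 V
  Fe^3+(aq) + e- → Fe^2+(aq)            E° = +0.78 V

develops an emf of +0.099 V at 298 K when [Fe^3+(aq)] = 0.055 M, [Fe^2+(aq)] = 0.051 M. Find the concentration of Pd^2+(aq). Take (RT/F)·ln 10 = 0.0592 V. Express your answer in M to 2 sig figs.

0.022 M

Pd²⁺/Pd is the cathode (higher E°); E°cell = +0.93 − (+0.78) = +0.15 V with n = 2.
Since E = E° − (0.0592/n)·log Q, log Q = n(E° − E)/0.0592 = 1.723.
For Pd^2+(aq) + 2 Fe^2+(aq) → Pd(s) + 2 Fe^3+(aq), the reaction quotient is Q = [Fe^3+(aq)]^2 / ([Pd^2+(aq)]·[Fe^2+(aq)]^2).
Solving for the unknown gives log [Pd^2+(aq)] = −1.657, so [Pd^2+(aq)] ≈ 0.022 M.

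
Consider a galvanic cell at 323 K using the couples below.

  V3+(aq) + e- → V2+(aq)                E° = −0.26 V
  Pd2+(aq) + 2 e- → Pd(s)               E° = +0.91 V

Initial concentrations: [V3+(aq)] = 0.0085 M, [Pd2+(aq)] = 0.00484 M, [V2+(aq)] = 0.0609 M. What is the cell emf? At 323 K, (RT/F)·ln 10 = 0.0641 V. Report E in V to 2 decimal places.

+1.15 V

The Pd²⁺/Pd couple has the more positive E°, so it is the cathode; V³⁺/V²⁺ is the anode.
E°cell = E°cat − E°an = +0.91 − (−0.26) = +1.17 V; n = 2.
Balancing gives Pd2+(aq) + 2 V2+(aq) → Pd(s) + 2 V3+(aq); hence Q = [V3+(aq)]^2 / ([Pd2+(aq)]·[V2+(aq)]^2) = 4.02 (log Q = 0.605).
By the Nernst equation, E = +1.17 − (0.0641/2)·(0.605) = +1.15 V.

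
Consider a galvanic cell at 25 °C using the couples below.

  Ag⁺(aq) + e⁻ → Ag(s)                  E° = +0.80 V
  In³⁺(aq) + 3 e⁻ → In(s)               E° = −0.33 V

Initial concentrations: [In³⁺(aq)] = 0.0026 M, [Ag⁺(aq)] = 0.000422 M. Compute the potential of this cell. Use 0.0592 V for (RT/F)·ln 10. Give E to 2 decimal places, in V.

+0.98 V

The Ag⁺/Ag couple has the more positive E°, so it is the cathode; In³⁺/In is the anode.
The standard potential is +0.80 − (−0.33) = +1.13 V and the balanced reaction transfers n = 3 electrons.
Balancing gives 3 Ag⁺(aq) + In(s) → 3 Ag(s) + In³⁺(aq); hence Q = [In³⁺(aq)] / [Ag⁺(aq)]^3 = 3.46×10^7 (log Q = 7.539).
By the Nernst equation, E = +1.13 − (0.0592/3)·(7.539) = +0.98 V.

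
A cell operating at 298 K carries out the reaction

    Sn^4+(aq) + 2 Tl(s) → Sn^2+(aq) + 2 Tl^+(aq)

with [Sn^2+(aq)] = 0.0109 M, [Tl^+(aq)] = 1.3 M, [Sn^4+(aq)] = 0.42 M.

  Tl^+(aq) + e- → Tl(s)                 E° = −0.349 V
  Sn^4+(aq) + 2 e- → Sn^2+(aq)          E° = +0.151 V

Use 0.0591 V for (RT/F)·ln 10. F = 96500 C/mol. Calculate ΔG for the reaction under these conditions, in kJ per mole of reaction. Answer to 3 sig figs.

−104 kJ/mol

E°cell = +0.151 − (−0.349) = +0.500 V; the balanced reaction transfers n = 2 electrons.
Q = ([Sn^2+(aq)]·[Tl^+(aq)]^2) / [Sn^4+(aq)] = 0.0439, so log Q = −1.358 and E = +0.500 − (0.0591/2)(−1.358) = +0.5401 V.
Then ΔG = −nFE = −2 × 96500 × +0.5401 J/mol = −104 kJ/mol.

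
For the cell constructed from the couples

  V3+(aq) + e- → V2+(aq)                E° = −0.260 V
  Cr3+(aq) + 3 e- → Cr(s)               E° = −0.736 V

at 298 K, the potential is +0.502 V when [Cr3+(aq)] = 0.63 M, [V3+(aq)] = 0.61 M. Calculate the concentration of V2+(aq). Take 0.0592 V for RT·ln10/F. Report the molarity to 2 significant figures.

0.26 M

With V³⁺/V²⁺ at the cathode and Cr³⁺/Cr at the anode, E°cell = −0.260 − (−0.736) = +0.476 V (n = 3).
Rearranging E = E° − (0.0592/n)·log Q gives log Q = 3(+0.476 − (+0.502))/0.0592 = −1.318.
Balancing electrons gives 3 V3+(aq) + Cr(s) → 3 V2+(aq) + Cr3+(aq); thus Q = ([V2+(aq)]^3·[Cr3+(aq)]) / [V3+(aq)]^3.
Solving for the unknown gives log [V2+(aq)] = −0.587, so [V2+(aq)] ≈ 0.26 M.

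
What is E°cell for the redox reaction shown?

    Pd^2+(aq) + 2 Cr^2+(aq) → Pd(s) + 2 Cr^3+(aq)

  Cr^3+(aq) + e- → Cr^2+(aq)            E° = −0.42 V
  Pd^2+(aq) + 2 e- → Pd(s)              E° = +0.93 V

+1.35 V

In the reaction as written, Pd^2+(aq) is reduced (cathode) and Cr^3+(aq) is produced by oxidation at the anode.
E°cell = E°(cathode) − E°(anode) = +0.93 − (−0.42) = +1.35 V.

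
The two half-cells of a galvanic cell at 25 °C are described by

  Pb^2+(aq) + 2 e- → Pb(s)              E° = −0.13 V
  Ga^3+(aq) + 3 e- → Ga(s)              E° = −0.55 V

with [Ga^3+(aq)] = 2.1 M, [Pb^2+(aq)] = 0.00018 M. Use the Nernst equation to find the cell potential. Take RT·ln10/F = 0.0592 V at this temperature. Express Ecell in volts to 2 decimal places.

+0.30 V

Pb²⁺/Pb is reduced (cathode, E° = −0.13 V) and Ga³⁺/Ga is oxidized (anode).
E°cell = E°cat − E°an = −0.13 − (−0.55) = +0.42 V; n = 6.
Balancing gives 3 Pb^2+(aq) + 2 Ga(s) → 3 Pb(s) + 2 Ga^3+(aq); hence Q = [Ga^3+(aq)]^2 / [Pb^2+(aq)]^3 = 7.56×10^11 (log Q = 11.879).
E = E° − (0.0592/n)·log Q = +0.42 − (0.0592/6)(11.879) = +0.30 V.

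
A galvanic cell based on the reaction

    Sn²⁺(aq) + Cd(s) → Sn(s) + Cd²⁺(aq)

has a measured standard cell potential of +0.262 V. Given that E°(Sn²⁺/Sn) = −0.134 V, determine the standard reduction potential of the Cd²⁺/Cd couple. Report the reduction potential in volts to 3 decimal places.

−0.396 V

In the reaction as written the Sn²⁺/Sn couple is reduced (cathode) and Cd²⁺/Cd is oxidized (anode), so E°cell = E°(Sn²⁺/Sn) − E°(Cd²⁺/Cd).
E°(Cd²⁺/Cd) = E°(cathode) − E°cell = −0.134 − (+0.262) = −0.396 V.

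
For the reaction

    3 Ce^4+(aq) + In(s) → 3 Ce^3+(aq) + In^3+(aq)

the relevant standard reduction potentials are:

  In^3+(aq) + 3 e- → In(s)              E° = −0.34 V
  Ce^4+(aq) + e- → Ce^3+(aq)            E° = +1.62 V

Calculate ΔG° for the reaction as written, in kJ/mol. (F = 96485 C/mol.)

−567 kJ/mol

In the reaction as written Ce^4+(aq) is reduced, so the Ce⁴⁺/Ce³⁺ couple is the cathode and In³⁺/In is the anode.
E°cell = +1.62 − (−0.34) = +1.96 V; balancing electrons gives n = 3.
ΔG° = −nFE°cell = −(3)(96485)(+1.96) J/mol = −567 kJ/mol.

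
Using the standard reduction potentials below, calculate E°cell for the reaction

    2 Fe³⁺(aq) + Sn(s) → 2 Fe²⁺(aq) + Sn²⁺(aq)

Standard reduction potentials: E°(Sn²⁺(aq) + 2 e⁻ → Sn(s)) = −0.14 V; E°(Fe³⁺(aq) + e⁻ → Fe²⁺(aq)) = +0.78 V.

Fe³⁺(aq) gains electrons, so the Fe³⁺/Fe²⁺ couple is the cathode; the Sn²⁺/Sn couple is the anode.
E°cell = E°(cathode) − E°(anode) = +0.78 − (−0.14) = +0.92 V.
The positive value indicates the reaction is spontaneous as written.

+0.92 V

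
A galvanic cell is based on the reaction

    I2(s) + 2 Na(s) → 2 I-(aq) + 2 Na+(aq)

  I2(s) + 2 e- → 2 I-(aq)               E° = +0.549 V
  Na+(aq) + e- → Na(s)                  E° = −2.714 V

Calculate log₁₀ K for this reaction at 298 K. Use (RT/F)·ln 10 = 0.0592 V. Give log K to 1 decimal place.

log K = 110.2

The I₂/I⁻ couple is reduced (cathode); E°cell = +0.549 − (−2.714) = +3.263 V with n = 2.
At equilibrium E = 0, so log K = nE°cell / 0.0592 = (2)(+3.263) / 0.0592 = 110.2.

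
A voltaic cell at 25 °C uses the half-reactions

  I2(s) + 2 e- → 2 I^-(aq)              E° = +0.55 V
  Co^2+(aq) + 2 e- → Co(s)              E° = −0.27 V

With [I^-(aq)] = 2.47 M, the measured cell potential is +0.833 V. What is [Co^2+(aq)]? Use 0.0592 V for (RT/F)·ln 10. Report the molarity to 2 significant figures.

With I₂/I⁻ at the cathode and Co²⁺/Co at the anode, E°cell = +0.55 − (−0.27) = +0.82 V (n = 2).
Since E = E° − (0.0592/n)·log Q, log Q = n(E° − E)/0.0592 = −0.439.
The balanced reaction is I2(s) + Co(s) → 2 I^-(aq) + Co^2+(aq), so Q = [I^-(aq)]^2·[Co^2+(aq)].
Solving for the unknown gives log [Co^2+(aq)] = −1.224, so [Co^2+(aq)] ≈ 0.060 M.

0.060 M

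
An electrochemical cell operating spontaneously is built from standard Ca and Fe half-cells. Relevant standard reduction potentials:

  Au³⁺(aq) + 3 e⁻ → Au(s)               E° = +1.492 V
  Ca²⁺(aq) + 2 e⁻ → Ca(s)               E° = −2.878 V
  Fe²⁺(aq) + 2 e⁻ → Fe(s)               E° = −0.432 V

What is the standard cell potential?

+2.446 V

Of the two couples in this cell, the one with the more positive reduction potential is reduced at the cathode: here that is Fe²⁺/Fe (−0.432 V); Ca²⁺/Ca (−2.878 V) is the anode.
E°cell = E°(cathode) − E°(anode) = −0.432 − (−2.878) = +2.446 V.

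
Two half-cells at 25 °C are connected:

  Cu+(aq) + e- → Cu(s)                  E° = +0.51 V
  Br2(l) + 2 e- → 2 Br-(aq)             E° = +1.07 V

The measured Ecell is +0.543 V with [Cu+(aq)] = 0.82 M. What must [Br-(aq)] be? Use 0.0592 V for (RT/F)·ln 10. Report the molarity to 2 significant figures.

The Br₂/Br⁻ couple has the larger reduction potential, so it is the cathode: E°cell = +1.07 − (+0.51) = +0.56 V and n = 2.
From the Nernst equation, log Q = n(E° − E)/0.0592 = 2·(+0.56 − (+0.543))/0.0592 = 0.574.
Balancing electrons gives Br2(l) + 2 Cu(s) → 2 Br-(aq) + 2 Cu+(aq); thus Q = [Br-(aq)]^2·[Cu+(aq)]^2.
Substituting the known concentrations and solving, log [Br-(aq)] = 0.373 and [Br-(aq)] = 2.4 M.

2.4 M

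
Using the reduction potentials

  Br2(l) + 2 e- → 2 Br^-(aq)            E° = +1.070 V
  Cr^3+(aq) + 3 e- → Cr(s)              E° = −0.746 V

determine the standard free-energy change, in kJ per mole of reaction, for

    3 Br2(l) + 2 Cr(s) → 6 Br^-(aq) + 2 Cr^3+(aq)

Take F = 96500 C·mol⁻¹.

In the reaction as written Br2(l) is reduced, so the Br₂/Br⁻ couple is the cathode and Cr³⁺/Cr is the anode.
E°cell = +1.070 − (−0.746) = +1.816 V; balancing electrons gives n = 6.
ΔG° = −nFE°cell = −(6)(96500)(+1.816) J/mol = −1051 kJ/mol.

−1051 kJ/mol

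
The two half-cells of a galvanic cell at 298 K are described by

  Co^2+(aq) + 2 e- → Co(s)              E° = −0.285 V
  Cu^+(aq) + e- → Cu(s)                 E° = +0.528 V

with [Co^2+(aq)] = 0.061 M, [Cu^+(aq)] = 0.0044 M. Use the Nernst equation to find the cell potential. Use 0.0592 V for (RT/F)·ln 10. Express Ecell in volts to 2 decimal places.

+0.71 V

The Cu⁺/Cu couple has the more positive E°, so it is the cathode; Co²⁺/Co is the anode.
E°cell = E°cat − E°an = +0.528 − (−0.285) = +0.813 V; n = 2.
The balanced reaction is 2 Cu^+(aq) + Co(s) → 2 Cu(s) + Co^2+(aq), so Q = [Co^2+(aq)] / [Cu^+(aq)]^2 = 3.15×10^3 and log Q = 3.498.
E = E° − (0.0592/n)·log Q = +0.813 − (0.0592/2)(3.498) = +0.71 V.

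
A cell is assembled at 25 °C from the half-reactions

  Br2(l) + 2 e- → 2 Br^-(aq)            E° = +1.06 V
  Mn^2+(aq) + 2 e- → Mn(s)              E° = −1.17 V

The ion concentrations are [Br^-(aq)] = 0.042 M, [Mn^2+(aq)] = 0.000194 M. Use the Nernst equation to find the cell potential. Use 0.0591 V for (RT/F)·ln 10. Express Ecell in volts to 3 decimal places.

+2.421 V

The Br₂/Br⁻ couple has the more positive E°, so it is the cathode; Mn²⁺/Mn is the anode.
E°cell = +1.06 − (−1.17) = +2.23 V, with n = 2 electrons transferred.
Balancing gives Br2(l) + Mn(s) → 2 Br^-(aq) + Mn^2+(aq); hence Q = [Br^-(aq)]^2·[Mn^2+(aq)] = 3.42×10^−7 (log Q = −6.466).
Applying E = E° − (RT ln10/nF)·log Q gives +2.23 − (0.0591/2)(−6.466) = +2.421 V.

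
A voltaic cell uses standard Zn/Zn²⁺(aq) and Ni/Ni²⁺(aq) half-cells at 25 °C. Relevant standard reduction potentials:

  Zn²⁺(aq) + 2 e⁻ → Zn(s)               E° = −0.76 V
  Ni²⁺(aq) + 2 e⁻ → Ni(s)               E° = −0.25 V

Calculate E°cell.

The Ni²⁺/Ni couple has the higher E°, so Ni ion is reduced (cathode) and Zn is oxidized (anode).
E°cell = E°(cathode) − E°(anode) = −0.25 − (−0.76) = +0.51 V.

+0.51 V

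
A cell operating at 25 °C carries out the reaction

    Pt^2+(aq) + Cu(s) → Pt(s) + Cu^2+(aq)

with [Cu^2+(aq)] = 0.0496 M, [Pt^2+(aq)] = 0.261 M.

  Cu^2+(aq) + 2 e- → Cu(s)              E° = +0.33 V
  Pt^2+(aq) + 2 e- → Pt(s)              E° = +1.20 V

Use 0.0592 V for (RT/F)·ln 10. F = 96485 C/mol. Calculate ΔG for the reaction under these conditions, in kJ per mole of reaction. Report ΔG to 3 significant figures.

E°cell = +1.20 − (+0.33) = +0.87 V; the balanced reaction transfers n = 2 electrons.
Q = [Cu^2+(aq)] / [Pt^2+(aq)] = 0.19, so log Q = −0.721 and E = +0.87 − (0.0592/2)(−0.721) = +0.8913 V.
ΔG = −nFE = −(2)(96485)(+0.8913) J/mol = −172 kJ/mol.

−172 kJ/mol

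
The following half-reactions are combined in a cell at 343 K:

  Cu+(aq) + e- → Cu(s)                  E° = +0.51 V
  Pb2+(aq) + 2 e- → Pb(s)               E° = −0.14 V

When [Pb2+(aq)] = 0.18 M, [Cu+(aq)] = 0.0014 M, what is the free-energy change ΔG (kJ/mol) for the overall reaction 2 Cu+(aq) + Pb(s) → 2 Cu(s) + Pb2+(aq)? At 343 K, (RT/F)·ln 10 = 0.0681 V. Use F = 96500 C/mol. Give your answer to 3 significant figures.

−92.8 kJ/mol

E°cell = +0.51 − (−0.14) = +0.65 V; the balanced reaction transfers n = 2 electrons.
The reaction quotient is [Pb2+(aq)] / [Cu+(aq)]^2 = 9.18×10^4; by Nernst, E = +0.65 − (0.0681/2)(4.963) = +0.4810 V.
Then ΔG = −nFE = −2 × 96500 × +0.4810 J/mol = −92.8 kJ/mol.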